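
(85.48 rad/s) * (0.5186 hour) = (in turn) 2.54e+04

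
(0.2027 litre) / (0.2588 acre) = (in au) 1.294e-18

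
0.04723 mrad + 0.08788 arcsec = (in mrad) 0.04766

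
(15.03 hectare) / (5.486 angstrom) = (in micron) 2.74e+20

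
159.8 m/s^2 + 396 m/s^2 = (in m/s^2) 555.8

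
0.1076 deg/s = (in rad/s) 0.001878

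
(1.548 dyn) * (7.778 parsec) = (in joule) 3.715e+12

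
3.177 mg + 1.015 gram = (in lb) 0.002245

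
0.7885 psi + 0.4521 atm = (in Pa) 5.125e+04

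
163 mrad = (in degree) 9.339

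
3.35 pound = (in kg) 1.52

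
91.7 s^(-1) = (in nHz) 9.17e+10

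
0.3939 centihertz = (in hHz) 3.939e-05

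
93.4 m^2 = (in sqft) 1005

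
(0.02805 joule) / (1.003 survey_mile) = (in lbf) 3.907e-06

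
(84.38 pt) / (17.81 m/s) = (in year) 5.3e-11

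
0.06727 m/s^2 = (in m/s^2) 0.06727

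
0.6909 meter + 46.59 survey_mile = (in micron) 7.498e+10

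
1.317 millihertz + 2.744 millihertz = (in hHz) 4.061e-05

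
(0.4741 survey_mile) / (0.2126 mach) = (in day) 0.000122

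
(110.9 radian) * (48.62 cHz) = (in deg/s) 3089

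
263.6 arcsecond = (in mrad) 1.278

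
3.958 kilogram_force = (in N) 38.81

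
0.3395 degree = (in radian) 0.005925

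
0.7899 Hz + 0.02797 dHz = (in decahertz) 0.07927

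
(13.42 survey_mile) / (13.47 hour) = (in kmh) 1.603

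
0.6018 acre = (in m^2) 2435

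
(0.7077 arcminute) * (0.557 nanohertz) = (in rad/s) 1.147e-13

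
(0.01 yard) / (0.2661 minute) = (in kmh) 0.002062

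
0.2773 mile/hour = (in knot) 0.241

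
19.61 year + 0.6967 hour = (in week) 1023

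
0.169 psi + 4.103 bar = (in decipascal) 4.115e+06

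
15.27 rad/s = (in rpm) 145.8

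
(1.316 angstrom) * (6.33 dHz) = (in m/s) 8.33e-11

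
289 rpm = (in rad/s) 30.26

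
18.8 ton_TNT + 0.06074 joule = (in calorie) 1.88e+10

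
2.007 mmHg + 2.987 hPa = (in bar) 0.005663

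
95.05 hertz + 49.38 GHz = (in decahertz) 4.938e+09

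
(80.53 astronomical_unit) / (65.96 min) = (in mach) 8.94e+06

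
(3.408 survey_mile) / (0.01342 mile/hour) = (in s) 9.142e+05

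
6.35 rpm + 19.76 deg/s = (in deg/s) 57.86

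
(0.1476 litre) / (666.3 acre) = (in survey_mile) 3.401e-14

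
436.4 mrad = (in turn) 0.06946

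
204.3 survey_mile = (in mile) 204.3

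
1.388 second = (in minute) 0.02313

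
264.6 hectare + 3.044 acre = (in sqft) 2.861e+07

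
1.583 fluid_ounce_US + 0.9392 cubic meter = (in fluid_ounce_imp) 3.306e+04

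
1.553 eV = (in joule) 2.488e-19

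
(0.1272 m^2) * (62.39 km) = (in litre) 7.936e+06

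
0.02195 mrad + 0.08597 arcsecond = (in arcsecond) 4.613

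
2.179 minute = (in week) 0.0002162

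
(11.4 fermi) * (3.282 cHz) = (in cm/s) 3.741e-14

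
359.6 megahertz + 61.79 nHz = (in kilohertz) 3.596e+05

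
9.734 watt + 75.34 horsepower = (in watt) 5.619e+04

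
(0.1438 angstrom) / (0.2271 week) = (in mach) 3.075e-19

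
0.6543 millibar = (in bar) 0.0006543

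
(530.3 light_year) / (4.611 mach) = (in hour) 8.876e+11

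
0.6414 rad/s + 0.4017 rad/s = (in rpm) 9.961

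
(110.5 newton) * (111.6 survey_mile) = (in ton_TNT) 0.004743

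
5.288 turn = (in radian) 33.23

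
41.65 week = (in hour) 6997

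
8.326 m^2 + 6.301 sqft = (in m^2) 8.911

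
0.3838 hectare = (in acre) 0.9484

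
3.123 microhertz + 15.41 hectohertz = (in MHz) 0.001541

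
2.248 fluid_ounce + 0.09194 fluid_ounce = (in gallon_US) 0.01828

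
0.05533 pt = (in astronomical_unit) 1.305e-16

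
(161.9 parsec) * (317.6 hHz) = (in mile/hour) 3.549e+23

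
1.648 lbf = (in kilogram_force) 0.7475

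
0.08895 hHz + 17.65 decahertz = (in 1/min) 1.112e+04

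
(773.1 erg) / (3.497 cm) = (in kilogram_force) 0.0002254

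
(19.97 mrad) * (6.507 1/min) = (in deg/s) 0.1241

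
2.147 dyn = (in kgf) 2.189e-06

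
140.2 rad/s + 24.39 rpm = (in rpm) 1363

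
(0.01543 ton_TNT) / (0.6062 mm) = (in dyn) 1.065e+16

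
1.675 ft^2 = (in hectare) 1.556e-05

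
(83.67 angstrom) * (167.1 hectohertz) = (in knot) 0.0002718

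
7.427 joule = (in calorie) 1.775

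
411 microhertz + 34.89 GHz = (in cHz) 3.489e+12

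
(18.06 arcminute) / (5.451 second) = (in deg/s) 0.05522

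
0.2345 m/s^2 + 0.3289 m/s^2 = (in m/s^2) 0.5634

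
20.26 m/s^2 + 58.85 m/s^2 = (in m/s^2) 79.11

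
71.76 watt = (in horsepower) 0.09623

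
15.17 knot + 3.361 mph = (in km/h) 33.5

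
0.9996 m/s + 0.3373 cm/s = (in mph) 2.244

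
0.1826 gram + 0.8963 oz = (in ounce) 0.9027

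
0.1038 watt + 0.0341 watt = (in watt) 0.1379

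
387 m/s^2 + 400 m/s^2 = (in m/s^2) 787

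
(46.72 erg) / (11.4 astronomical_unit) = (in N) 2.74e-18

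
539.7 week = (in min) 5.44e+06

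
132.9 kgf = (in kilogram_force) 132.9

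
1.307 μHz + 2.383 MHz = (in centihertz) 2.383e+08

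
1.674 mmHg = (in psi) 0.03237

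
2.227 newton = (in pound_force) 0.5006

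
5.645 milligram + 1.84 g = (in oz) 0.0651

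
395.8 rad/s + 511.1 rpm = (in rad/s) 449.3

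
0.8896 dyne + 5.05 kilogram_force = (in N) 49.52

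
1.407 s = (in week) 2.326e-06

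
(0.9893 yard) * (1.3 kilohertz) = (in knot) 2286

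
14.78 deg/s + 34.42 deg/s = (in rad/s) 0.8587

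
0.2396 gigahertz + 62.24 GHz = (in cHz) 6.248e+12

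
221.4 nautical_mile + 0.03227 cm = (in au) 2.741e-06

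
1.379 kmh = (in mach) 0.001125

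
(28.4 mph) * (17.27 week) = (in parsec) 4.298e-09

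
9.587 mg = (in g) 0.009587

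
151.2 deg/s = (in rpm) 25.2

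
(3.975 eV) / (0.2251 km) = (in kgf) 2.885e-22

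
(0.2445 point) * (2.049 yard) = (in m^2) 0.0001616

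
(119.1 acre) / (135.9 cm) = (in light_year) 3.749e-11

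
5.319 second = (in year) 1.687e-07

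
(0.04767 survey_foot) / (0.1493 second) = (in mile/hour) 0.2177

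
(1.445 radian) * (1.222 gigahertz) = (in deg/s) 1.012e+11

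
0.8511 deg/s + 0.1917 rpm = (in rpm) 0.3336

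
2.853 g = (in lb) 0.00629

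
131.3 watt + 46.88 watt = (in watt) 178.2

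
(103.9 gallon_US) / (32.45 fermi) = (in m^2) 1.212e+13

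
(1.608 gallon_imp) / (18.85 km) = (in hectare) 3.878e-11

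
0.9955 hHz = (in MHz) 9.955e-05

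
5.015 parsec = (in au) 1.034e+06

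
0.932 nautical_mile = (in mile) 1.073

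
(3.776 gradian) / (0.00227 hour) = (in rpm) 0.06931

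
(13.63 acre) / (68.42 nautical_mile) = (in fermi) 4.353e+14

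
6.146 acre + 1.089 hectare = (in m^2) 3.576e+04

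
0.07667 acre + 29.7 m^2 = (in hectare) 0.034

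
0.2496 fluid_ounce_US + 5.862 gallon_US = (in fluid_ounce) 750.6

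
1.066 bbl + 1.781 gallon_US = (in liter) 176.2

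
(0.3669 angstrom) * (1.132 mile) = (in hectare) 6.684e-12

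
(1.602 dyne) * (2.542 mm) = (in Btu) 3.86e-11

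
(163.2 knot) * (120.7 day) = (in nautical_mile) 4.728e+05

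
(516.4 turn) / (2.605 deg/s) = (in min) 1189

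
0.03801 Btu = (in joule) 40.1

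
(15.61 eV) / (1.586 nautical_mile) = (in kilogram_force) 8.683e-23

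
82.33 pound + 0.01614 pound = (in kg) 37.35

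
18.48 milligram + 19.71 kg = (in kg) 19.71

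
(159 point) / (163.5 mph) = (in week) 1.269e-09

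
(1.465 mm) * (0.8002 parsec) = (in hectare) 3.617e+09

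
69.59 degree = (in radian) 1.215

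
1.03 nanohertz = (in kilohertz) 1.03e-12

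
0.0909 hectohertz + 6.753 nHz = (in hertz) 9.09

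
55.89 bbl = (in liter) 8886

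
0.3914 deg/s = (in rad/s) 0.006831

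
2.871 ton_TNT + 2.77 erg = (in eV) 7.497e+28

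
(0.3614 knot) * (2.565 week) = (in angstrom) 2.884e+15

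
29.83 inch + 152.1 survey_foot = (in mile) 0.02928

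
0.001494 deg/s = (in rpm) 0.000249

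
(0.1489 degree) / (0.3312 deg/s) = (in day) 5.203e-06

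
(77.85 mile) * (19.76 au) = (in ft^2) 3.986e+18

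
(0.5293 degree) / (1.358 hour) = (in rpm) 1.804e-05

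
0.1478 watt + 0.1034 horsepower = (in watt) 77.25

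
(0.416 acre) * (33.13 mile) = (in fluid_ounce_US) 3.035e+12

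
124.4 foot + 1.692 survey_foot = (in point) 1.089e+05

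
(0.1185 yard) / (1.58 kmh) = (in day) 2.857e-06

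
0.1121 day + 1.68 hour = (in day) 0.1821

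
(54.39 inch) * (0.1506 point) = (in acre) 1.814e-08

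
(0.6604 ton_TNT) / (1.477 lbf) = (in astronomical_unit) 0.002811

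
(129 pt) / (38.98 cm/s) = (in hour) 3.243e-05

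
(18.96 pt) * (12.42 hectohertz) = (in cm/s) 830.7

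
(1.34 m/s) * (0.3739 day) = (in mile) 26.9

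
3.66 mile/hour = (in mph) 3.66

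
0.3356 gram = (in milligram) 335.6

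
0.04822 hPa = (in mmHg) 0.03617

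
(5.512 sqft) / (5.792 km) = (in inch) 0.003481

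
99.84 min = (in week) 0.009905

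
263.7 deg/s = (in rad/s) 4.602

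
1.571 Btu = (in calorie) 396.2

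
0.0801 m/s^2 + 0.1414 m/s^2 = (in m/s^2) 0.2215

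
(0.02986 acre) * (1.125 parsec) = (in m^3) 4.195e+18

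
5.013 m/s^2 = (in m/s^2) 5.013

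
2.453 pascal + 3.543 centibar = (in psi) 0.5142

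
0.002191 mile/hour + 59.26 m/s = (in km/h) 213.3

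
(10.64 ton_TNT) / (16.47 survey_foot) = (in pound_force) 1.994e+09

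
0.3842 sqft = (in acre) 8.82e-06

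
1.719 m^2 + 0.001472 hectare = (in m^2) 16.44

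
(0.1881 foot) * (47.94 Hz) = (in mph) 6.148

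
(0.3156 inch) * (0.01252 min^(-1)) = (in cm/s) 0.0001673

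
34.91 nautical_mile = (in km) 64.65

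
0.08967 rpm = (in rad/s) 0.00939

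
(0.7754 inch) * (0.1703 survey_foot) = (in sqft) 0.011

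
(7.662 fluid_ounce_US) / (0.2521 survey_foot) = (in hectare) 2.949e-07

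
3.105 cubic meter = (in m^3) 3.105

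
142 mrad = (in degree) 8.136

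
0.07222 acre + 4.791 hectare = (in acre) 11.91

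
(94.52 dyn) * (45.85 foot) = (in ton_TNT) 3.157e-12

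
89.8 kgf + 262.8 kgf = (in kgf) 352.6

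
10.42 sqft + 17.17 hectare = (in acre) 42.43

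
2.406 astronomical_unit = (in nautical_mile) 1.943e+08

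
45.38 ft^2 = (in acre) 0.001042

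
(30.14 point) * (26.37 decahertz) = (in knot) 5.45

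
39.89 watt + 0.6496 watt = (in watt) 40.54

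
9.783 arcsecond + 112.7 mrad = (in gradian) 7.178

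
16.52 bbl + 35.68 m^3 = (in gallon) 1.012e+04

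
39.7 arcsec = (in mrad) 0.1925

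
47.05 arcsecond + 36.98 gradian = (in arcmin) 1998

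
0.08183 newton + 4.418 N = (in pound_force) 1.012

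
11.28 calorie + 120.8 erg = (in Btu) 0.04473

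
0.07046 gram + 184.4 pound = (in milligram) 8.364e+07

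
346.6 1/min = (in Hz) 5.777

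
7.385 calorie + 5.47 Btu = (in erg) 5.802e+10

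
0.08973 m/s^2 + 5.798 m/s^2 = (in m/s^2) 5.888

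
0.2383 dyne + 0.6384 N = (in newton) 0.6384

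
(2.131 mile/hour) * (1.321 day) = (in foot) 3.567e+05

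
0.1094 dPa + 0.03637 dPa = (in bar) 1.458e-07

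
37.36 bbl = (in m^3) 5.94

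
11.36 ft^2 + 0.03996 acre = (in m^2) 162.8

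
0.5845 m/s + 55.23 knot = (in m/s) 29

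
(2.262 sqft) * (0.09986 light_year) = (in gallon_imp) 4.367e+16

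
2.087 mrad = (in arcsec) 430.5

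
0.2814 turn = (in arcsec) 3.647e+05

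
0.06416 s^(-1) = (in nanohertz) 6.416e+07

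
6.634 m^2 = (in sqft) 71.41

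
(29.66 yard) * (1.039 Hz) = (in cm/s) 2818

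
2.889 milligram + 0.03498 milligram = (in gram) 0.002924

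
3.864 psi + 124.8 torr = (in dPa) 4.328e+05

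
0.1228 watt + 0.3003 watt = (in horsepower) 0.0005674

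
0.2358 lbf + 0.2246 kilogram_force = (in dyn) 3.251e+05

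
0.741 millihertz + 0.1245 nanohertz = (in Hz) 0.000741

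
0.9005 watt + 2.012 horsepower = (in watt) 1501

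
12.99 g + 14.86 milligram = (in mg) 1.3e+04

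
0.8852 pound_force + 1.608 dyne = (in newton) 3.938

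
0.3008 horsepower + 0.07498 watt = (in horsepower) 0.3009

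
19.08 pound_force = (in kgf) 8.655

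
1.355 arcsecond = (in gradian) 0.0004182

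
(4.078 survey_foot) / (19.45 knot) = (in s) 0.1242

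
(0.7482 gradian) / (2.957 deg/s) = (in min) 0.003795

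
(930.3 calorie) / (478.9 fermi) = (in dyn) 8.128e+20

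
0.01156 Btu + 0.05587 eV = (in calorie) 2.915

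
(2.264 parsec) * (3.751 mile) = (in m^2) 4.217e+20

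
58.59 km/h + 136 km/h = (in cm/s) 5405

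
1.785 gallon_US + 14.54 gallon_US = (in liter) 61.8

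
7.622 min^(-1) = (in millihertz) 127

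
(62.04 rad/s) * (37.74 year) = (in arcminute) 2.538e+14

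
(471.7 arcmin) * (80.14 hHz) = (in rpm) 1.05e+04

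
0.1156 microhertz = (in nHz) 115.6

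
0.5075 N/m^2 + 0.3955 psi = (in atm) 0.02692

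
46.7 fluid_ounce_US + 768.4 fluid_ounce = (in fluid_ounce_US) 815.1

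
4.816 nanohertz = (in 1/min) 2.89e-07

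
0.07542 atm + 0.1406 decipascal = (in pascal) 7642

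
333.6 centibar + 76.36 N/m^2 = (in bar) 3.337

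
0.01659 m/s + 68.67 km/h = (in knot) 37.11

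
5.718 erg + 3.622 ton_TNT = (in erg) 1.515e+17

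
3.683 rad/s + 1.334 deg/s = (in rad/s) 3.706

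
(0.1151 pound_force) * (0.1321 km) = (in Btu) 0.0641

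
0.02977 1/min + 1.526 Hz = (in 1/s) 1.526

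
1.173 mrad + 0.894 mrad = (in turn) 0.000329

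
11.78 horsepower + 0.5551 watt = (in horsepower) 11.78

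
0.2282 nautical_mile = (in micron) 4.226e+08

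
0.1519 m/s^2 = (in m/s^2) 0.1519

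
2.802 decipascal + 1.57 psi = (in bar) 0.1083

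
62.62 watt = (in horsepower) 0.08397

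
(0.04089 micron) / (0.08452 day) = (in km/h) 2.016e-11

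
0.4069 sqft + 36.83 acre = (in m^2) 1.49e+05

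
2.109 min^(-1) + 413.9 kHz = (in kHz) 413.9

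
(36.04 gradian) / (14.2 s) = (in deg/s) 2.284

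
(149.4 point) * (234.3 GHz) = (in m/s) 1.235e+10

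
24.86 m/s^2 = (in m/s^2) 24.86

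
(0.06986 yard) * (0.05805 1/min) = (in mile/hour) 0.0001383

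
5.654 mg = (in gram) 0.005654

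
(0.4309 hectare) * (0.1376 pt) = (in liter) 209.2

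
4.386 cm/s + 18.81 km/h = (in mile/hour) 11.79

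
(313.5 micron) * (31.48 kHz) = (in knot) 19.18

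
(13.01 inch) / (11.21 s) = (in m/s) 0.02948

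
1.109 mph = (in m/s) 0.4958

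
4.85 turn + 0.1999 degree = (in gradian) 1940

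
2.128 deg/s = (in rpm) 0.3547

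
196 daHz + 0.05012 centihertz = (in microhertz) 1.96e+09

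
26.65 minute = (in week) 0.002644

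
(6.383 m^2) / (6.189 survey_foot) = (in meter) 3.384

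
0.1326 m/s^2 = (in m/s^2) 0.1326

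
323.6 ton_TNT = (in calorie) 3.236e+11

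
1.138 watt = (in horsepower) 0.001526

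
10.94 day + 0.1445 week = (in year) 0.03274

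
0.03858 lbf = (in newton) 0.1716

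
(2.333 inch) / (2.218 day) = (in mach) 9.081e-10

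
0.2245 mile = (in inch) 1.422e+04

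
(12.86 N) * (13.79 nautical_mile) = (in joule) 3.284e+05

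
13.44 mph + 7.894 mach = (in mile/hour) 6026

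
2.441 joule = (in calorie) 0.5834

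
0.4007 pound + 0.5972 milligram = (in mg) 1.818e+05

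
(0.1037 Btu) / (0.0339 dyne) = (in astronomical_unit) 0.002157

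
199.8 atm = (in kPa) 2.024e+04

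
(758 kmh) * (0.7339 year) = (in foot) 1.599e+10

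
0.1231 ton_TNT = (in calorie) 1.231e+08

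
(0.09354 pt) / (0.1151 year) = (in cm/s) 9.091e-10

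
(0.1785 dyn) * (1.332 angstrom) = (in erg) 2.378e-09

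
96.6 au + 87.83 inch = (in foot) 4.741e+13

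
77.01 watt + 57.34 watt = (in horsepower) 0.1802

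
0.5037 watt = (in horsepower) 0.0006755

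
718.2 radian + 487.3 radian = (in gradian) 7.674e+04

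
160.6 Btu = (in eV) 1.058e+24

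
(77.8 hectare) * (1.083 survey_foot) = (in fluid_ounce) 8.684e+09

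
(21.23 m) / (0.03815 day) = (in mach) 1.892e-05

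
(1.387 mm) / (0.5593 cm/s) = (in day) 2.87e-06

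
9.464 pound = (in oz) 151.4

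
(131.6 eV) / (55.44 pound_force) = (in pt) 2.424e-16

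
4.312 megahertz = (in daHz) 4.312e+05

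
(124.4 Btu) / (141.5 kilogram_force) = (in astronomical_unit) 6.323e-10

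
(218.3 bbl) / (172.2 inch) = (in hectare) 0.0007935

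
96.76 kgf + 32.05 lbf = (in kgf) 111.3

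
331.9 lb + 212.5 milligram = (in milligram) 1.505e+08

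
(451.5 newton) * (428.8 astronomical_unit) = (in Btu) 2.745e+13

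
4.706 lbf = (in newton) 20.93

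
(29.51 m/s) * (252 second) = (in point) 2.108e+07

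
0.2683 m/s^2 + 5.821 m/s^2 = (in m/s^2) 6.089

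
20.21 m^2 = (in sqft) 217.5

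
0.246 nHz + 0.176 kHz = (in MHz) 0.000176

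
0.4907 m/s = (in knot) 0.9538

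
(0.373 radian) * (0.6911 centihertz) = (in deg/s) 0.1477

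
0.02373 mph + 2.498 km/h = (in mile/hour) 1.576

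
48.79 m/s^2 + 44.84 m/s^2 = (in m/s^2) 93.63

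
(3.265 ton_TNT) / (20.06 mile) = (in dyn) 4.232e+10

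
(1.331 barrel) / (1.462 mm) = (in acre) 0.03577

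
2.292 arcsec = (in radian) 1.111e-05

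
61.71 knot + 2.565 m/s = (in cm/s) 3431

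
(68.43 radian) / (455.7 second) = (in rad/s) 0.1502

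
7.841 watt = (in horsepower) 0.01051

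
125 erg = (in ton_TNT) 2.988e-15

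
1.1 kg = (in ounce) 38.8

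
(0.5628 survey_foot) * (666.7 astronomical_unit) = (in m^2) 1.711e+13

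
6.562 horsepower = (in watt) 4893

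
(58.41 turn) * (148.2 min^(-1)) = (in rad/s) 906.5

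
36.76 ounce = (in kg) 1.042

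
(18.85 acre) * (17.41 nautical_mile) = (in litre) 2.46e+12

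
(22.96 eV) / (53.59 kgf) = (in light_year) 7.399e-37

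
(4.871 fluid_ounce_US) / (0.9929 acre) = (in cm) 3.585e-06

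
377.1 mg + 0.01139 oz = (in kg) 0.0007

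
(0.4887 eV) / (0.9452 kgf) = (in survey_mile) 5.249e-24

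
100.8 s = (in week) 0.0001667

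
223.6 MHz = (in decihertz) 2.236e+09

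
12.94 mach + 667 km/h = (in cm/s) 4.591e+05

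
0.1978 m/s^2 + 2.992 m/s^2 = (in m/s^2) 3.19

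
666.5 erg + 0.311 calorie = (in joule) 1.301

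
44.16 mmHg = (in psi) 0.8539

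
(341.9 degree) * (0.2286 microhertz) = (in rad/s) 1.364e-06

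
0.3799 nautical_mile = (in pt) 1.994e+06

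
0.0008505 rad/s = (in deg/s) 0.04873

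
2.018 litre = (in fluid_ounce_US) 68.24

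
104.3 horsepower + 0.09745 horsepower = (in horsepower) 104.4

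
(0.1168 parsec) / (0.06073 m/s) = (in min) 9.891e+14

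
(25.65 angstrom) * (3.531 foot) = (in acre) 6.822e-13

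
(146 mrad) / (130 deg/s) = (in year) 2.04e-09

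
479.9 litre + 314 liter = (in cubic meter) 0.7939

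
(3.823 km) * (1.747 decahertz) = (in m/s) 6.679e+04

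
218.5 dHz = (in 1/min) 1311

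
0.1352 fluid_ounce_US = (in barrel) 2.515e-05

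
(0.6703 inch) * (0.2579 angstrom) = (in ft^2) 4.726e-12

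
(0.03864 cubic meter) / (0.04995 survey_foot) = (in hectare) 0.0002538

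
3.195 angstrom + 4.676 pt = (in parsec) 5.346e-20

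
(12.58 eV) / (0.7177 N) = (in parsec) 9.101e-35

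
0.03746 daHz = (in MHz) 3.746e-07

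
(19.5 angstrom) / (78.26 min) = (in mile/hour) 9.29e-13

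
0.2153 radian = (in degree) 12.34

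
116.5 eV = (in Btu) 1.769e-20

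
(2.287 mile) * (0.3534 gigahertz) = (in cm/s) 1.301e+14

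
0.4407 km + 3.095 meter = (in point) 1.258e+06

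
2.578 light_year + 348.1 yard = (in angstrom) 2.439e+26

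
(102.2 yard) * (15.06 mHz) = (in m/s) 1.407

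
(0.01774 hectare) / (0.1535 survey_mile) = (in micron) 7.181e+05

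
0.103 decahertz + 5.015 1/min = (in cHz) 111.4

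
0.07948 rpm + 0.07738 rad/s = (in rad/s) 0.0857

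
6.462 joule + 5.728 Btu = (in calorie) 1446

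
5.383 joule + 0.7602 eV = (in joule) 5.383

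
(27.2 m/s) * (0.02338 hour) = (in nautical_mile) 1.236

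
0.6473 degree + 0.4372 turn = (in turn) 0.439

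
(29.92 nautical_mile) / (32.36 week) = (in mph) 0.006333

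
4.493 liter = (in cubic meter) 0.004493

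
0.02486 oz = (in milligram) 704.8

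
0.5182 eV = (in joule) 8.302e-20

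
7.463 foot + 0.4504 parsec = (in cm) 1.39e+18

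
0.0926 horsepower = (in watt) 69.05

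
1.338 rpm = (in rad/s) 0.1401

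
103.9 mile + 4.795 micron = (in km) 167.2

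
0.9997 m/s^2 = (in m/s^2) 0.9997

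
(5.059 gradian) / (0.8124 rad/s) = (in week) 1.617e-07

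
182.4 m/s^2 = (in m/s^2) 182.4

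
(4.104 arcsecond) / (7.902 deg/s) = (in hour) 4.007e-08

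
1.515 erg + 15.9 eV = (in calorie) 3.621e-08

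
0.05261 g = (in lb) 0.000116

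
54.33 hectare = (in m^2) 5.433e+05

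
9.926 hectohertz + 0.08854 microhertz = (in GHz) 9.926e-07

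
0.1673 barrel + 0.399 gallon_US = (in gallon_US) 7.426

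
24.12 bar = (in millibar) 2.412e+04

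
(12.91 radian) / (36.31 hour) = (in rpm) 0.0009431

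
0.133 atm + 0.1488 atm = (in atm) 0.2818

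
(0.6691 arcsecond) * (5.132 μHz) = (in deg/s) 9.538e-10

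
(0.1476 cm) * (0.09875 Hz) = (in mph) 0.000326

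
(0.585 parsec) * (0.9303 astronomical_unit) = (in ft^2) 2.704e+28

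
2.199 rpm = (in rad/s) 0.2303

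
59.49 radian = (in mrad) 5.949e+04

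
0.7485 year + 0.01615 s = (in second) 2.36e+07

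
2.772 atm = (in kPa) 280.9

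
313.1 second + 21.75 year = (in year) 21.75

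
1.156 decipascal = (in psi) 1.677e-05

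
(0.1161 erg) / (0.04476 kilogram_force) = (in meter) 2.645e-08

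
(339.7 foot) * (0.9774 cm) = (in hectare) 0.0001012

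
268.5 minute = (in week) 0.02664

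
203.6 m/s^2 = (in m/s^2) 203.6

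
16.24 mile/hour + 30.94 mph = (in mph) 47.18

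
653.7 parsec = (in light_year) 2132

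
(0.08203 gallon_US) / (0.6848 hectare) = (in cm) 4.534e-06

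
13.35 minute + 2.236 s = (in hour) 0.2231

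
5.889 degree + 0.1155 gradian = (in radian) 0.1046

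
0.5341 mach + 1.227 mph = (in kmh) 656.7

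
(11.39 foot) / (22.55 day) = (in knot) 3.464e-06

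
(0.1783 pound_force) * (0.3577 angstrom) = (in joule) 2.837e-11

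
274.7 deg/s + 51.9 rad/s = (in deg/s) 3248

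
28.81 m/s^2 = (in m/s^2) 28.81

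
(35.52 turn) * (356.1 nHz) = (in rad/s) 7.947e-05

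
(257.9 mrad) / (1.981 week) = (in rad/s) 2.153e-07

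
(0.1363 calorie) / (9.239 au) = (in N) 4.126e-13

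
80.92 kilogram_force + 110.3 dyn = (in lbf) 178.4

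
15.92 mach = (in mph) 1.213e+04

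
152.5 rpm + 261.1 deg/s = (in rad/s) 20.53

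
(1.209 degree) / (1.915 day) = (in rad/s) 1.275e-07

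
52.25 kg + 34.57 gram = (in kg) 52.28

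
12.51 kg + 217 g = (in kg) 12.73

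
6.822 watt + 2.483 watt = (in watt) 9.305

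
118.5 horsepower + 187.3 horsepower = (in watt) 2.28e+05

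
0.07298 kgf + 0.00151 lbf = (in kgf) 0.07366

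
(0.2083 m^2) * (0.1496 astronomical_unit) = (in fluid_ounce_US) 1.576e+14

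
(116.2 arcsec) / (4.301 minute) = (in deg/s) 0.0001251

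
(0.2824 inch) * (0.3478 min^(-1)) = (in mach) 1.221e-07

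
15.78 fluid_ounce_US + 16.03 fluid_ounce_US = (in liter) 0.9407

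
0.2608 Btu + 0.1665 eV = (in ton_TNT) 6.576e-08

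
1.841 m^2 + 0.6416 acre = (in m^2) 2598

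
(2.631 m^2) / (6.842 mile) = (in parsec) 7.744e-21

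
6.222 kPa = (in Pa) 6222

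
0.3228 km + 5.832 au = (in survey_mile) 5.421e+08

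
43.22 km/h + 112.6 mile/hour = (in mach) 0.1831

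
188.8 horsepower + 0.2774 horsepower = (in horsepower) 189.1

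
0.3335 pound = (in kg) 0.1513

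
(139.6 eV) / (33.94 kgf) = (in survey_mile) 4.176e-23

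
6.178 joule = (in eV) 3.856e+19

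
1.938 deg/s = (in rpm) 0.323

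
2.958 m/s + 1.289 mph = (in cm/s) 353.4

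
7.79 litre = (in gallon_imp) 1.714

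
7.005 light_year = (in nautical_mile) 3.578e+13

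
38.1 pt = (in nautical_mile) 7.257e-06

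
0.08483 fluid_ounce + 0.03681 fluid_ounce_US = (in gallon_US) 0.0009503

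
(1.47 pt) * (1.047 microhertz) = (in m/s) 5.43e-10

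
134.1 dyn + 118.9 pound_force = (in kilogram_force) 53.93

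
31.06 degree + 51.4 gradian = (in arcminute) 4639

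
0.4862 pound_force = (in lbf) 0.4862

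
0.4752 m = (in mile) 0.0002953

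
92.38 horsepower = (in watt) 6.889e+04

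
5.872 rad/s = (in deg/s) 336.4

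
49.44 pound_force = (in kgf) 22.43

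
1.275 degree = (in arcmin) 76.5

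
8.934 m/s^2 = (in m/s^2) 8.934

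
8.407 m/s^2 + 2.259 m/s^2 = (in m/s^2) 10.67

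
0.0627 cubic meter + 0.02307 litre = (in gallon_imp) 13.8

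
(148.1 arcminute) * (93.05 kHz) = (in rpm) 3.828e+04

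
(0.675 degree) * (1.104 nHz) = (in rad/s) 1.301e-11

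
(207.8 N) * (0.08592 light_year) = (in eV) 1.054e+36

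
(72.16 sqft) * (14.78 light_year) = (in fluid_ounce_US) 3.17e+22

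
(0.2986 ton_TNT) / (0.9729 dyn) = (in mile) 7.979e+10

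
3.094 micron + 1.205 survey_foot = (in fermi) 3.673e+14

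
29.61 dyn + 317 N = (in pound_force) 71.26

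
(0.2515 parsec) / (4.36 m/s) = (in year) 5.644e+07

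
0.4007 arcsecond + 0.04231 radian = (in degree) 2.424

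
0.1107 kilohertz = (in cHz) 1.107e+04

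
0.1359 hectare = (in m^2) 1359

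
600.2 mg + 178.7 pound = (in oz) 2859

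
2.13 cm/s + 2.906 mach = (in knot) 1923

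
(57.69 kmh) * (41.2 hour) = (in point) 6.737e+09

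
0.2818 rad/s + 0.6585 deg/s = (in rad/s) 0.2933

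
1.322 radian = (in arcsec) 2.727e+05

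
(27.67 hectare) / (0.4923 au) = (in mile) 2.335e-09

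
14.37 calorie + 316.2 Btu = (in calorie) 7.975e+04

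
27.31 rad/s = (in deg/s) 1565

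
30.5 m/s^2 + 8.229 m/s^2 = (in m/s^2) 38.73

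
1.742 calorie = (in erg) 7.289e+07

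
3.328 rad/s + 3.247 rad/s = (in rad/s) 6.575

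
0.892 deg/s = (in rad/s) 0.01557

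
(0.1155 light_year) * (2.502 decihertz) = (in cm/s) 2.734e+16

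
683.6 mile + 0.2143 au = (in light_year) 3.389e-06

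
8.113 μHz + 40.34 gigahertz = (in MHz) 4.034e+04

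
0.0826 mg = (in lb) 1.821e-07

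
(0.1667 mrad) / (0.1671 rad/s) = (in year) 3.163e-11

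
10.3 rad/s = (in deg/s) 590.1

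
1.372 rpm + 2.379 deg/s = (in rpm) 1.768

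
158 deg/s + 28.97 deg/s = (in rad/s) 3.263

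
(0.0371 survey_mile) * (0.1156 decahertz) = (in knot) 134.2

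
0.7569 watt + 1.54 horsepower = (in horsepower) 1.541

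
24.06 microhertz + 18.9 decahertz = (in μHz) 1.89e+08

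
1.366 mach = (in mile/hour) 1040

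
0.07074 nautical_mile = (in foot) 429.8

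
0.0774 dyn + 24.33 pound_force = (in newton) 108.2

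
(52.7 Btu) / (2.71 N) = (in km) 20.52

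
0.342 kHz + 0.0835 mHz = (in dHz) 3420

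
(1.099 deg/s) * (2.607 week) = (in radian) 3.024e+04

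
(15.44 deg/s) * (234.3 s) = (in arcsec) 1.302e+07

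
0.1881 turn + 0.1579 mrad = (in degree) 67.73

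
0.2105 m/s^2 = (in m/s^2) 0.2105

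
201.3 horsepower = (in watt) 1.501e+05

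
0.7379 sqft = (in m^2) 0.06855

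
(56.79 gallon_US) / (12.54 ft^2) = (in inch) 7.265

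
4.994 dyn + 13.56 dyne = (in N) 0.0001855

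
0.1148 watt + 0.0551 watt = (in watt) 0.1699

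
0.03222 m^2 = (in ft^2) 0.3468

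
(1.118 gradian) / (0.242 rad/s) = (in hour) 2.016e-05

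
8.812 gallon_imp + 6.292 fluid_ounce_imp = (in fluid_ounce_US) 1361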